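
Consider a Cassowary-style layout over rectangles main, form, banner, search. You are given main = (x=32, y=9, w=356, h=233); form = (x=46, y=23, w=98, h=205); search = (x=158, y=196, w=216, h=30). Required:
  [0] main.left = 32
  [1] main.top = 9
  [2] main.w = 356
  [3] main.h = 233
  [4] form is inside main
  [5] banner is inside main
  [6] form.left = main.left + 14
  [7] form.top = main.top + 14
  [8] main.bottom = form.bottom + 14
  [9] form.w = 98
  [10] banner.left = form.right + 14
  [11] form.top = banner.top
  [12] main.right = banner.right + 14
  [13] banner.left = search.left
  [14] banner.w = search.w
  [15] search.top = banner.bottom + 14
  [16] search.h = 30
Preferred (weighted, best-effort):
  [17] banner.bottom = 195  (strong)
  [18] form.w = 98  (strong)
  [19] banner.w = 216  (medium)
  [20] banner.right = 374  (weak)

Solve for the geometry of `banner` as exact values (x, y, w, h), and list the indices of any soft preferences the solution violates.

banner = (x=158, y=23, w=216, h=159)
violated soft preferences: 17

1. banner.x = 158  [banner.left = form.right + 14]
2. banner.y = 23  [form.top = banner.top]
3. banner.w = 216  [main.right = banner.right + 14]
4. banner.h = 159  [search.top = banner.bottom + 14]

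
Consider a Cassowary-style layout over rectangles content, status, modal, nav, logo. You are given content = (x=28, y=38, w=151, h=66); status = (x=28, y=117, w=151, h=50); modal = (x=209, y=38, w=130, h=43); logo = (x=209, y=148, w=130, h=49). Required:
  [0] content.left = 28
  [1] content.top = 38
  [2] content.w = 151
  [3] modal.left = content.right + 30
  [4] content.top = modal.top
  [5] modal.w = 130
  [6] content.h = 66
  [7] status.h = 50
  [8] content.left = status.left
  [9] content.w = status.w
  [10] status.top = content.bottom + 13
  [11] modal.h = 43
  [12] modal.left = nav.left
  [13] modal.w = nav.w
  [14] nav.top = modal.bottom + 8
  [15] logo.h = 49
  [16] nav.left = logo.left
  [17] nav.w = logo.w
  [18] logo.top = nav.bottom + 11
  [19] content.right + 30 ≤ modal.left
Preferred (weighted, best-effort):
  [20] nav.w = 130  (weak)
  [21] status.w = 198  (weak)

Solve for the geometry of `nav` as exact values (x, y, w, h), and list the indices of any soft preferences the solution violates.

1. nav.x = 209  [modal.left = nav.left]
2. nav.w = 130  [modal.w = nav.w]
3. nav.y = 89  [nav.top = modal.bottom + 8]
4. nav.h = 48  [logo.top = nav.bottom + 11]

nav = (x=209, y=89, w=130, h=48)
violated soft preferences: 21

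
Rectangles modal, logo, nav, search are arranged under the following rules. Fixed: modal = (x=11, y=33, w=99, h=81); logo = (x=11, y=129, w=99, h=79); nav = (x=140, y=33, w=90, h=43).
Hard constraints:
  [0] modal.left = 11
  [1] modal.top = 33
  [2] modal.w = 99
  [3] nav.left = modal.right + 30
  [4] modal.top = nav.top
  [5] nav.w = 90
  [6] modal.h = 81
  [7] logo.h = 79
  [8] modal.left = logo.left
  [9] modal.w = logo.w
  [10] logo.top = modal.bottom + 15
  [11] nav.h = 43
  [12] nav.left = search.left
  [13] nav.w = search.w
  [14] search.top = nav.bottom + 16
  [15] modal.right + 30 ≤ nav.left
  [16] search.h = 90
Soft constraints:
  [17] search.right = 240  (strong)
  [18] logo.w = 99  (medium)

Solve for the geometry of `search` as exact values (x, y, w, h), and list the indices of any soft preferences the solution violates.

search = (x=140, y=92, w=90, h=90)
violated soft preferences: 17

1. search.x = 140  [nav.left = search.left]
2. search.w = 90  [nav.w = search.w]
3. search.y = 92  [search.top = nav.bottom + 16]
4. search.h = 90  [search.h = 90]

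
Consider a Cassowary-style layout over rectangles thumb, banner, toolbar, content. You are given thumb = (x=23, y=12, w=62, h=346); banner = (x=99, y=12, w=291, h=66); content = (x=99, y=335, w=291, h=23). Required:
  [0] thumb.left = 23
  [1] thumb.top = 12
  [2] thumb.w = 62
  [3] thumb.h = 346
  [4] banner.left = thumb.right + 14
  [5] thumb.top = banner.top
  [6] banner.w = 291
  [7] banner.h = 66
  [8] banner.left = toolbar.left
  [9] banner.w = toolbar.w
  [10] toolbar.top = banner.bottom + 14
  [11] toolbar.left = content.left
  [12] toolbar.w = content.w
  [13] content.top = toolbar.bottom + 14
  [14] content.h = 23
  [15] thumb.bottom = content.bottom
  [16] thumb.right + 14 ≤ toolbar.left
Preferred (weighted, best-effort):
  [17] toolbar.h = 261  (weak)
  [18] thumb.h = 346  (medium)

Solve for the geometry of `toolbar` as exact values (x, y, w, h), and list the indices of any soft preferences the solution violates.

toolbar = (x=99, y=92, w=291, h=229)
violated soft preferences: 17

1. toolbar.x = 99  [banner.left = toolbar.left]
2. toolbar.w = 291  [banner.w = toolbar.w]
3. toolbar.y = 92  [toolbar.top = banner.bottom + 14]
4. toolbar.h = 229  [content.top = toolbar.bottom + 14]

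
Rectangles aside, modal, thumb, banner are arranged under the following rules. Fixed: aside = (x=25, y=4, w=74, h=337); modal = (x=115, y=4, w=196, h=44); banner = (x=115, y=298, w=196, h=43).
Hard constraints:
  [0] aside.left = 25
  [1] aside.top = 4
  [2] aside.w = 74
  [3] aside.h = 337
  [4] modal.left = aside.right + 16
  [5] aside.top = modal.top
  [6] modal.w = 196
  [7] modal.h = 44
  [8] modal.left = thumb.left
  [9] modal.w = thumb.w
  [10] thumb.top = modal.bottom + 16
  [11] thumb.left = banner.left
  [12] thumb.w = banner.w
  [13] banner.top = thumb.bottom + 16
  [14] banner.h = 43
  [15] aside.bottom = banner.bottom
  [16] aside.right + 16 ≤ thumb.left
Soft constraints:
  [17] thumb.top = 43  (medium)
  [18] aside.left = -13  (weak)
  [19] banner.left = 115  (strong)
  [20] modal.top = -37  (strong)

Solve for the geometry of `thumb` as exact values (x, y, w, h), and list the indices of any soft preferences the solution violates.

thumb = (x=115, y=64, w=196, h=218)
violated soft preferences: 17, 18, 20

1. thumb.x = 115  [modal.left = thumb.left]
2. thumb.w = 196  [modal.w = thumb.w]
3. thumb.y = 64  [thumb.top = modal.bottom + 16]
4. thumb.h = 218  [banner.top = thumb.bottom + 16]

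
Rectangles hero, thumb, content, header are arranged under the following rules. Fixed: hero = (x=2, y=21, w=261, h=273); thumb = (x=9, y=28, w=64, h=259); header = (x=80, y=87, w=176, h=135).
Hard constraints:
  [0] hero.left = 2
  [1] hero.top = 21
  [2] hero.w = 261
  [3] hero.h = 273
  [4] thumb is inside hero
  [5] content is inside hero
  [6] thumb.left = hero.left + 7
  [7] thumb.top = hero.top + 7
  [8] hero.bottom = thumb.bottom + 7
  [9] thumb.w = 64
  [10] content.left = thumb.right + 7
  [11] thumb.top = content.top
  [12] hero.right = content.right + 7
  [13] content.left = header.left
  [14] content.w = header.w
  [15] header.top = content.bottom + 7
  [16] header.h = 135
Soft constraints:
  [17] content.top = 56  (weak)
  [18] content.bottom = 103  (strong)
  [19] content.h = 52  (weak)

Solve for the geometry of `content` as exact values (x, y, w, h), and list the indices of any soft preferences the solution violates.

1. content.x = 80  [content.left = thumb.right + 7]
2. content.y = 28  [thumb.top = content.top]
3. content.w = 176  [hero.right = content.right + 7]
4. content.h = 52  [header.top = content.bottom + 7]

content = (x=80, y=28, w=176, h=52)
violated soft preferences: 17, 18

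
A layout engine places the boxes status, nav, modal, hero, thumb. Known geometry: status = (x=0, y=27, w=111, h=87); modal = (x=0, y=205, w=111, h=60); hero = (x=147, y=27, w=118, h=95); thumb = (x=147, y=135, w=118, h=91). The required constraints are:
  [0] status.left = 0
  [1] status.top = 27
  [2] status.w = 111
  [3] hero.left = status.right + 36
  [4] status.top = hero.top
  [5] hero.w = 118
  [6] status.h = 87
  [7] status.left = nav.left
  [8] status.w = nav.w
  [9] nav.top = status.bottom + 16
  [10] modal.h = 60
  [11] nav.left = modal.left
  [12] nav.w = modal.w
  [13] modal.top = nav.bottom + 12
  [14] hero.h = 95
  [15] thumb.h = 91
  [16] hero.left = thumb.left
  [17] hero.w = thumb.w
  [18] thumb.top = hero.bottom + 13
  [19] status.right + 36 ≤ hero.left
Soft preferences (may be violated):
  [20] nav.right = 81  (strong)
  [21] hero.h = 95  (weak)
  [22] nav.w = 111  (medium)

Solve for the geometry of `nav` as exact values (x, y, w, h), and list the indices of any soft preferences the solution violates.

nav = (x=0, y=130, w=111, h=63)
violated soft preferences: 20

1. nav.x = 0  [status.left = nav.left]
2. nav.w = 111  [status.w = nav.w]
3. nav.y = 130  [nav.top = status.bottom + 16]
4. nav.h = 63  [modal.top = nav.bottom + 12]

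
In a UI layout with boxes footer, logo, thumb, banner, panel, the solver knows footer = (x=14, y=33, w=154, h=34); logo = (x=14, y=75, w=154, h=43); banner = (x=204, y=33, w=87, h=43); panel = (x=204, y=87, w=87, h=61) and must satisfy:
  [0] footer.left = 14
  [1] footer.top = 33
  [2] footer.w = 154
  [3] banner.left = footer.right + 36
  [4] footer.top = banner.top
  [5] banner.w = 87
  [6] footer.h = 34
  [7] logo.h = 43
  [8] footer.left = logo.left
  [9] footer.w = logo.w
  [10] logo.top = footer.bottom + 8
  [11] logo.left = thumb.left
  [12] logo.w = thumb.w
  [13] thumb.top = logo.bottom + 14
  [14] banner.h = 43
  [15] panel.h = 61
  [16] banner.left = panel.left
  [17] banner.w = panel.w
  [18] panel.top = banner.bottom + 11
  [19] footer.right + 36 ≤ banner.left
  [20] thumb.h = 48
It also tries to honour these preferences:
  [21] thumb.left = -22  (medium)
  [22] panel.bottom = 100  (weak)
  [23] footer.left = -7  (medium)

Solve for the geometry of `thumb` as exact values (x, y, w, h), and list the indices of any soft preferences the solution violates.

thumb = (x=14, y=132, w=154, h=48)
violated soft preferences: 21, 22, 23

1. thumb.x = 14  [logo.left = thumb.left]
2. thumb.w = 154  [logo.w = thumb.w]
3. thumb.y = 132  [thumb.top = logo.bottom + 14]
4. thumb.h = 48  [thumb.h = 48]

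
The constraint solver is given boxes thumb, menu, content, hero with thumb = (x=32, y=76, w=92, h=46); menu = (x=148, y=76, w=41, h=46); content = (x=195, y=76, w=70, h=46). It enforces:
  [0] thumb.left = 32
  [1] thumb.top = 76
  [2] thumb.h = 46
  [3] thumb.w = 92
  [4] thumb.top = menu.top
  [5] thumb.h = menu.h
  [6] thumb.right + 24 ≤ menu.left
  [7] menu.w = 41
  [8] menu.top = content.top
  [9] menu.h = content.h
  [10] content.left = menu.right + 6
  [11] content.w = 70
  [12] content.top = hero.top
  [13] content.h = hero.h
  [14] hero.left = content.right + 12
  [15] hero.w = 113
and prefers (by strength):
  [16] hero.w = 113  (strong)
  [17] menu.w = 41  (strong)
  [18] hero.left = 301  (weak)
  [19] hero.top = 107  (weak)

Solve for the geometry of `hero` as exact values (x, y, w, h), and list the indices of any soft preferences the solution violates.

hero = (x=277, y=76, w=113, h=46)
violated soft preferences: 18, 19

1. hero.y = 76  [content.top = hero.top]
2. hero.h = 46  [content.h = hero.h]
3. hero.x = 277  [hero.left = content.right + 12]
4. hero.w = 113  [hero.w = 113]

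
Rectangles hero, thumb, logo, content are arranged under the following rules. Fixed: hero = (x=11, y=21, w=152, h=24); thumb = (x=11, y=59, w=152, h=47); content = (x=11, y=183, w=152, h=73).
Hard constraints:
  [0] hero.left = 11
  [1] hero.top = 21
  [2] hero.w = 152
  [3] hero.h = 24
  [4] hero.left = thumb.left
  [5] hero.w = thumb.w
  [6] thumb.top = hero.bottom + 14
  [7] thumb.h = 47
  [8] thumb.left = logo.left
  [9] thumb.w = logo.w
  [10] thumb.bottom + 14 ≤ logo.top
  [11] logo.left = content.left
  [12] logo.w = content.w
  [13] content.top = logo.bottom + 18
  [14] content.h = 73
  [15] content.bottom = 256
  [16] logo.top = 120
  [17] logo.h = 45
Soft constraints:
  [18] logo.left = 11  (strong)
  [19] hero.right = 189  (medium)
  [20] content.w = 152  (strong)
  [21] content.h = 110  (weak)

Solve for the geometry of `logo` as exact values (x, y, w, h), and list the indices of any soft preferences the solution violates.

logo = (x=11, y=120, w=152, h=45)
violated soft preferences: 19, 21

1. logo.x = 11  [thumb.left = logo.left]
2. logo.w = 152  [thumb.w = logo.w]
3. logo.y = 120  [logo.top = 120]
4. logo.h = 45  [logo.h = 45]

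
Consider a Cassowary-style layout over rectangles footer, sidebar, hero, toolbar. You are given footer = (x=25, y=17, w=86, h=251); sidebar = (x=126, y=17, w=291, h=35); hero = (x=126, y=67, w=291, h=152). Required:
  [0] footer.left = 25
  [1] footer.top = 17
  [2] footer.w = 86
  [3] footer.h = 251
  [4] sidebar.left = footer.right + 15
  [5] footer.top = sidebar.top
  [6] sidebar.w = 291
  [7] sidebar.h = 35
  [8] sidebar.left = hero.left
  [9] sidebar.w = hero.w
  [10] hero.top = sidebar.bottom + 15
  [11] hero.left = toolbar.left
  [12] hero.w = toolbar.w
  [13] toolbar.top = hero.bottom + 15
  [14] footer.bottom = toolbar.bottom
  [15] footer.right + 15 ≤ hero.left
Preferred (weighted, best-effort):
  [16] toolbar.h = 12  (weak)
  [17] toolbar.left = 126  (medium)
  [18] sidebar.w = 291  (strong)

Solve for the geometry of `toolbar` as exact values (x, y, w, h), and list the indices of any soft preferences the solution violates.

toolbar = (x=126, y=234, w=291, h=34)
violated soft preferences: 16

1. toolbar.x = 126  [hero.left = toolbar.left]
2. toolbar.w = 291  [hero.w = toolbar.w]
3. toolbar.y = 234  [toolbar.top = hero.bottom + 15]
4. toolbar.h = 34  [footer.bottom = toolbar.bottom]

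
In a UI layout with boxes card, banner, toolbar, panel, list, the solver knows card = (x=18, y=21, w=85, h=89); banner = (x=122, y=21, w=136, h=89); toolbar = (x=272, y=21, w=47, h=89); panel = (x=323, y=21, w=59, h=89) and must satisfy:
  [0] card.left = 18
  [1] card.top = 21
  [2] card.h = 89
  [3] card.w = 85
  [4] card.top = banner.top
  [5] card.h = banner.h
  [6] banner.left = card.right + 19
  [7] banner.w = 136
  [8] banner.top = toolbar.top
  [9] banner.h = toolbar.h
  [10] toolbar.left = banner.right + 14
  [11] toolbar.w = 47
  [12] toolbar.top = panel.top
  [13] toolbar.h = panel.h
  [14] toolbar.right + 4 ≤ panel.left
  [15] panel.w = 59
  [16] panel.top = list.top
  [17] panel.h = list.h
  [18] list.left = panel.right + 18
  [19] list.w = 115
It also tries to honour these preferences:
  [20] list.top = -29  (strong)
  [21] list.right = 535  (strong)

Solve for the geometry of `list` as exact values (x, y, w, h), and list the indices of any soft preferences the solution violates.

list = (x=400, y=21, w=115, h=89)
violated soft preferences: 20, 21

1. list.y = 21  [panel.top = list.top]
2. list.h = 89  [panel.h = list.h]
3. list.x = 400  [list.left = panel.right + 18]
4. list.w = 115  [list.w = 115]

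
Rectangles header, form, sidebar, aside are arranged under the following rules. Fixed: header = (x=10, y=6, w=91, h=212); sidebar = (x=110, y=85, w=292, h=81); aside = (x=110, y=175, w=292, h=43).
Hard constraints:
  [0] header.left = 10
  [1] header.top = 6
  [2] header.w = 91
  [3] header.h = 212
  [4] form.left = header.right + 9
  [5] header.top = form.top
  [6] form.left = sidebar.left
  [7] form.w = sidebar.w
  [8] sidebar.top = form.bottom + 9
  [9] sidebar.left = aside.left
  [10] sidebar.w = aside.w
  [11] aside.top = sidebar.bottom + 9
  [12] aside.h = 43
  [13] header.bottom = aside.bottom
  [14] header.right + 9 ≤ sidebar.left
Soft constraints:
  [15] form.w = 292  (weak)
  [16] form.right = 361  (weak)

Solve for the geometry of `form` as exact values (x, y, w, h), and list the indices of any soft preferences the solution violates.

1. form.x = 110  [form.left = header.right + 9]
2. form.y = 6  [header.top = form.top]
3. form.w = 292  [form.w = sidebar.w]
4. form.h = 70  [sidebar.top = form.bottom + 9]

form = (x=110, y=6, w=292, h=70)
violated soft preferences: 16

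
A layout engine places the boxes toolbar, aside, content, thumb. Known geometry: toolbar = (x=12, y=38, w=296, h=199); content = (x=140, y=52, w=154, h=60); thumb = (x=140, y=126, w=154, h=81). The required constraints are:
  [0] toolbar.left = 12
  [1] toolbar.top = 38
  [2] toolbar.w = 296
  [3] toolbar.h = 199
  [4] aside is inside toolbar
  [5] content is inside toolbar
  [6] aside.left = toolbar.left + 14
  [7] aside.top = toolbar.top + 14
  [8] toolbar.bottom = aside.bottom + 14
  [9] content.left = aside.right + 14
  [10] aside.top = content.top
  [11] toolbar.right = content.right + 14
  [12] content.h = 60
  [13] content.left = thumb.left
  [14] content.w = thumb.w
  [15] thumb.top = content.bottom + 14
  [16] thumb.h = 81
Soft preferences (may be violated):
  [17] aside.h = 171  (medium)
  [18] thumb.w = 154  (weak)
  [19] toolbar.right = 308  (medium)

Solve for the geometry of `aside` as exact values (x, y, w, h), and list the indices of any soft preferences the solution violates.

1. aside.x = 26  [aside.left = toolbar.left + 14]
2. aside.y = 52  [aside.top = toolbar.top + 14]
3. aside.h = 171  [toolbar.bottom = aside.bottom + 14]
4. aside.w = 100  [content.left = aside.right + 14]

aside = (x=26, y=52, w=100, h=171)
violated soft preferences: none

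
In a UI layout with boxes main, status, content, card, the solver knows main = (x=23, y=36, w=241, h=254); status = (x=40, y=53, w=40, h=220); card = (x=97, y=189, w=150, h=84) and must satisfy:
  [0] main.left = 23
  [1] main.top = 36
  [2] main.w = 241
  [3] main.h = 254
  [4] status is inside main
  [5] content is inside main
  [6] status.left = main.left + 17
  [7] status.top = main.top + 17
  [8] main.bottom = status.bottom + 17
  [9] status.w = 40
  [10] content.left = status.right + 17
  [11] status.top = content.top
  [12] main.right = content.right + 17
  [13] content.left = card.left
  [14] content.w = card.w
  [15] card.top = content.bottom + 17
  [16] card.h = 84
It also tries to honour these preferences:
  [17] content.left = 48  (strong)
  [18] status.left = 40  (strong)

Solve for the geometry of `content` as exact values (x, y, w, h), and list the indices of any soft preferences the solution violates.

content = (x=97, y=53, w=150, h=119)
violated soft preferences: 17

1. content.x = 97  [content.left = status.right + 17]
2. content.y = 53  [status.top = content.top]
3. content.w = 150  [main.right = content.right + 17]
4. content.h = 119  [card.top = content.bottom + 17]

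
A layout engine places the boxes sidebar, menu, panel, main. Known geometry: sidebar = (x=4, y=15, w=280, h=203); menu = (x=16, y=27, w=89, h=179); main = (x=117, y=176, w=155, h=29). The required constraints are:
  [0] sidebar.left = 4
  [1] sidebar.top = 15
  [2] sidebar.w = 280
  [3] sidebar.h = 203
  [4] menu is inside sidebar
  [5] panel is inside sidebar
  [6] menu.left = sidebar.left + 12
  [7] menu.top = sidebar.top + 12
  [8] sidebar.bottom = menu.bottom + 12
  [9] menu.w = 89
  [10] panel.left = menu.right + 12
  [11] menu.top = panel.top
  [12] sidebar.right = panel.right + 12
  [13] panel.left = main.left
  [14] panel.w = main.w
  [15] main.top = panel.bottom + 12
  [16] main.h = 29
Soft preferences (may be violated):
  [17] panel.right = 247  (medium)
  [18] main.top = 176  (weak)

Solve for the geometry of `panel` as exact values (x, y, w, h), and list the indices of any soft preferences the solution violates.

1. panel.x = 117  [panel.left = menu.right + 12]
2. panel.y = 27  [menu.top = panel.top]
3. panel.w = 155  [sidebar.right = panel.right + 12]
4. panel.h = 137  [main.top = panel.bottom + 12]

panel = (x=117, y=27, w=155, h=137)
violated soft preferences: 17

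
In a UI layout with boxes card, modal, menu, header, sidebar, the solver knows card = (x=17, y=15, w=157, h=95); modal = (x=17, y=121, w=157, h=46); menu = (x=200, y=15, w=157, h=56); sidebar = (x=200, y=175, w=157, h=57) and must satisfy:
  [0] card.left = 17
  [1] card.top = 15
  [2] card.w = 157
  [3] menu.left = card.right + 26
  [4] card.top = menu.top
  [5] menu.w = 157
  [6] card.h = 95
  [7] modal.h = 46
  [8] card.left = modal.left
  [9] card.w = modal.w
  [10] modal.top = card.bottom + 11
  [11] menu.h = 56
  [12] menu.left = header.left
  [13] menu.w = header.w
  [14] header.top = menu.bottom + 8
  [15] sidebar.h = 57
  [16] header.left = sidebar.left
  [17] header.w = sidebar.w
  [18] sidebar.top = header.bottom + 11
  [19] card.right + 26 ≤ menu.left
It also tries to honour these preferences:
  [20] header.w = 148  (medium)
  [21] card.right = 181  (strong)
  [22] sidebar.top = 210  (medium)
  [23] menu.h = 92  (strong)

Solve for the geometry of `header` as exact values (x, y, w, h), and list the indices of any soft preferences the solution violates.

header = (x=200, y=79, w=157, h=85)
violated soft preferences: 20, 21, 22, 23

1. header.x = 200  [menu.left = header.left]
2. header.w = 157  [menu.w = header.w]
3. header.y = 79  [header.top = menu.bottom + 8]
4. header.h = 85  [sidebar.top = header.bottom + 11]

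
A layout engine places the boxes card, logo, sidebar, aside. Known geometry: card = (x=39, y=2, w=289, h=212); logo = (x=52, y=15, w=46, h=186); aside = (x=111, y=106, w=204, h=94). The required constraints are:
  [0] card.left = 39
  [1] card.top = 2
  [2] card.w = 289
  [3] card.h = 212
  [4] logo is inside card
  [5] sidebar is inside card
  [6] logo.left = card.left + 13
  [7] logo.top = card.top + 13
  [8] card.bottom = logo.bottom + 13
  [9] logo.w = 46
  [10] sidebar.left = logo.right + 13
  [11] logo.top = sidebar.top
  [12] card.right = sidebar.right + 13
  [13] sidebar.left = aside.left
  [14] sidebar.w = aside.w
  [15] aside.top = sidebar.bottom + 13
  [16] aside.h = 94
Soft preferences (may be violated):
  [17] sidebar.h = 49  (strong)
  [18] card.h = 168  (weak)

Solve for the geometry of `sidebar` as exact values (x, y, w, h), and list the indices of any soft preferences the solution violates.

1. sidebar.x = 111  [sidebar.left = logo.right + 13]
2. sidebar.y = 15  [logo.top = sidebar.top]
3. sidebar.w = 204  [card.right = sidebar.right + 13]
4. sidebar.h = 78  [aside.top = sidebar.bottom + 13]

sidebar = (x=111, y=15, w=204, h=78)
violated soft preferences: 17, 18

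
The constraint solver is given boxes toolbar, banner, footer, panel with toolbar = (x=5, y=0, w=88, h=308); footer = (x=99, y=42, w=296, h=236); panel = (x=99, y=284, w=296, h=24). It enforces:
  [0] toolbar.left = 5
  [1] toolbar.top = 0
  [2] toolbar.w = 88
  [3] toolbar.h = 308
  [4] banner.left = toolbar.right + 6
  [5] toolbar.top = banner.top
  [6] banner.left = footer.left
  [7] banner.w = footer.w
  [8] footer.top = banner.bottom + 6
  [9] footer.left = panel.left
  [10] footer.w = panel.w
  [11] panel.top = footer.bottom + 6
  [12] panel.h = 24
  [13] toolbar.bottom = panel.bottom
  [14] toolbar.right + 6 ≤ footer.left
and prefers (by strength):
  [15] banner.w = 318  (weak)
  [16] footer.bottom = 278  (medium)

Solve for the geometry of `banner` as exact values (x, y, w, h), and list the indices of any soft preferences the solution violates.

banner = (x=99, y=0, w=296, h=36)
violated soft preferences: 15

1. banner.x = 99  [banner.left = toolbar.right + 6]
2. banner.y = 0  [toolbar.top = banner.top]
3. banner.w = 296  [banner.w = footer.w]
4. banner.h = 36  [footer.top = banner.bottom + 6]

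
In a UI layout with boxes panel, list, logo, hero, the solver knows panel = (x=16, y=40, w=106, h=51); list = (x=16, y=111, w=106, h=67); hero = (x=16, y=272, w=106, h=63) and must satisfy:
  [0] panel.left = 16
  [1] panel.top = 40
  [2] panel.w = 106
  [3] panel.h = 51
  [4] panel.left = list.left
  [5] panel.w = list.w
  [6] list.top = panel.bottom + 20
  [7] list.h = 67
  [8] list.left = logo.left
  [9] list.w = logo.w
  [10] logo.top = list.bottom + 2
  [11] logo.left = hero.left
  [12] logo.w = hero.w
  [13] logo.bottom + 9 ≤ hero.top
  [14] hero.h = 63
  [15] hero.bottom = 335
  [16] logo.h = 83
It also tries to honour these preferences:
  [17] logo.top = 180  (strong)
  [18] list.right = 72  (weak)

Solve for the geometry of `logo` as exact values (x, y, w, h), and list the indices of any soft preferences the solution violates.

1. logo.x = 16  [list.left = logo.left]
2. logo.w = 106  [list.w = logo.w]
3. logo.y = 180  [logo.top = list.bottom + 2]
4. logo.h = 83  [logo.h = 83]

logo = (x=16, y=180, w=106, h=83)
violated soft preferences: 18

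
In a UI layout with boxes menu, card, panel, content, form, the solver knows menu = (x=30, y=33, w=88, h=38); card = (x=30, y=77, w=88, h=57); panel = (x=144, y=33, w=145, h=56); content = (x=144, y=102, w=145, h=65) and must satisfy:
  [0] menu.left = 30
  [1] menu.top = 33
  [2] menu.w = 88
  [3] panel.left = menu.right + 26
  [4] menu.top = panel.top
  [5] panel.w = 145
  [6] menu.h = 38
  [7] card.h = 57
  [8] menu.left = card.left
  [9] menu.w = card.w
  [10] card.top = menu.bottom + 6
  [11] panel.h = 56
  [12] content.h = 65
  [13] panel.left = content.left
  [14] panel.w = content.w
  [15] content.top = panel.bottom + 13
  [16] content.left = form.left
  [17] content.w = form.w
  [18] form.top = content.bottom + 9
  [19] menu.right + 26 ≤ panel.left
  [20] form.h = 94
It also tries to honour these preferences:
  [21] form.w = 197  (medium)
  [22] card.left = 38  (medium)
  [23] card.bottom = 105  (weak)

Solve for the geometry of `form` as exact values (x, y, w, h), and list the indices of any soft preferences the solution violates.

1. form.x = 144  [content.left = form.left]
2. form.w = 145  [content.w = form.w]
3. form.y = 176  [form.top = content.bottom + 9]
4. form.h = 94  [form.h = 94]

form = (x=144, y=176, w=145, h=94)
violated soft preferences: 21, 22, 23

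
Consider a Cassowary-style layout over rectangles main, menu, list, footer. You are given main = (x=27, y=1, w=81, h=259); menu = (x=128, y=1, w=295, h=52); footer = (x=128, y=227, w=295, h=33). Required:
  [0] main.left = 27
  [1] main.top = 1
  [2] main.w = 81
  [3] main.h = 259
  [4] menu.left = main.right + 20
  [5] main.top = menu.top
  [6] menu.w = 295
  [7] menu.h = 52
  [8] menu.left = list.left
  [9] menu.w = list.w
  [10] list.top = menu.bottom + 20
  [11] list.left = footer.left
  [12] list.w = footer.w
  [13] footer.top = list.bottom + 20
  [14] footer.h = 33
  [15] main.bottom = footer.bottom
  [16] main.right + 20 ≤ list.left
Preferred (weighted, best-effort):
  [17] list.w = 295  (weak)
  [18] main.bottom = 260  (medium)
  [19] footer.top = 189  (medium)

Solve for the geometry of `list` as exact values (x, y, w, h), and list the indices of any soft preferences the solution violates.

list = (x=128, y=73, w=295, h=134)
violated soft preferences: 19

1. list.x = 128  [menu.left = list.left]
2. list.w = 295  [menu.w = list.w]
3. list.y = 73  [list.top = menu.bottom + 20]
4. list.h = 134  [footer.top = list.bottom + 20]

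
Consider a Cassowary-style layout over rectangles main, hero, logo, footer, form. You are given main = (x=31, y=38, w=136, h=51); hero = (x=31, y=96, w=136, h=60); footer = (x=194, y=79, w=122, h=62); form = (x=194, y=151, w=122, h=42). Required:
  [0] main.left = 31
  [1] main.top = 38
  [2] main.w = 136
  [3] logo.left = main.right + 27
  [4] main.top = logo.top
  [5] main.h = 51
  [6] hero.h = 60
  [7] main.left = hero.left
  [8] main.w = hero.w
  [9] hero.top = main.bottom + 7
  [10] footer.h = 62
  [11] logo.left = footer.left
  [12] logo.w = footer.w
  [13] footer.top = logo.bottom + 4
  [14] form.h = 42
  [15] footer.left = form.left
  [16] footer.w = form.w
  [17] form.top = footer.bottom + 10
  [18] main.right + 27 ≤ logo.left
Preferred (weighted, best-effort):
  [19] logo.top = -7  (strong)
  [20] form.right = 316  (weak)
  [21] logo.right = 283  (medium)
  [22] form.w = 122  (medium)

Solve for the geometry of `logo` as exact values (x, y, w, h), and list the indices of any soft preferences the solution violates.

1. logo.x = 194  [logo.left = main.right + 27]
2. logo.y = 38  [main.top = logo.top]
3. logo.w = 122  [logo.w = footer.w]
4. logo.h = 37  [footer.top = logo.bottom + 4]

logo = (x=194, y=38, w=122, h=37)
violated soft preferences: 19, 21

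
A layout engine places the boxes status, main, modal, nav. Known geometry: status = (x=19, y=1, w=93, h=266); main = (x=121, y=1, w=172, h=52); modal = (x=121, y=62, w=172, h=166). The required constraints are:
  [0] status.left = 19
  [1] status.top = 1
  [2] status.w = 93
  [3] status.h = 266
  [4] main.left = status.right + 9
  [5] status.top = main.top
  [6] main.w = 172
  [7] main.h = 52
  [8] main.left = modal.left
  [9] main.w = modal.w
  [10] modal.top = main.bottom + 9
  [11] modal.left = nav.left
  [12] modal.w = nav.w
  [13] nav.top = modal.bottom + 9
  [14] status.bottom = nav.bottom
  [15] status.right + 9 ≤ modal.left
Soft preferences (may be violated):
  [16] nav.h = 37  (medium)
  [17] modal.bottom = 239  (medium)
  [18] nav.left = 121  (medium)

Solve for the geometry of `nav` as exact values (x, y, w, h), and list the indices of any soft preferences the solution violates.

nav = (x=121, y=237, w=172, h=30)
violated soft preferences: 16, 17

1. nav.x = 121  [modal.left = nav.left]
2. nav.w = 172  [modal.w = nav.w]
3. nav.y = 237  [nav.top = modal.bottom + 9]
4. nav.h = 30  [status.bottom = nav.bottom]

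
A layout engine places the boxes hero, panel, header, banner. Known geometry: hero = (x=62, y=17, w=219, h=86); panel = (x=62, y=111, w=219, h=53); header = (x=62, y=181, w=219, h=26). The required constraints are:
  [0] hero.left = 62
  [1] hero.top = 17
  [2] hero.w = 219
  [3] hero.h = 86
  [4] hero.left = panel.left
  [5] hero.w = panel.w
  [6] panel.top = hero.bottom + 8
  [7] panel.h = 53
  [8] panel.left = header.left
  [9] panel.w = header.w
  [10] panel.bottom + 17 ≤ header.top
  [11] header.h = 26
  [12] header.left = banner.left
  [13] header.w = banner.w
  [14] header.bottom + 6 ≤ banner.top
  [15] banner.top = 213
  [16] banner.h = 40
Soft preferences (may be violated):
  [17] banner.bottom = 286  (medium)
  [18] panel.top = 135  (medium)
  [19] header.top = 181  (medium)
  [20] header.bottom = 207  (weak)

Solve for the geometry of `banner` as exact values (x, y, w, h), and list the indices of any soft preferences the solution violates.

1. banner.x = 62  [header.left = banner.left]
2. banner.w = 219  [header.w = banner.w]
3. banner.y = 213  [banner.top = 213]
4. banner.h = 40  [banner.h = 40]

banner = (x=62, y=213, w=219, h=40)
violated soft preferences: 17, 18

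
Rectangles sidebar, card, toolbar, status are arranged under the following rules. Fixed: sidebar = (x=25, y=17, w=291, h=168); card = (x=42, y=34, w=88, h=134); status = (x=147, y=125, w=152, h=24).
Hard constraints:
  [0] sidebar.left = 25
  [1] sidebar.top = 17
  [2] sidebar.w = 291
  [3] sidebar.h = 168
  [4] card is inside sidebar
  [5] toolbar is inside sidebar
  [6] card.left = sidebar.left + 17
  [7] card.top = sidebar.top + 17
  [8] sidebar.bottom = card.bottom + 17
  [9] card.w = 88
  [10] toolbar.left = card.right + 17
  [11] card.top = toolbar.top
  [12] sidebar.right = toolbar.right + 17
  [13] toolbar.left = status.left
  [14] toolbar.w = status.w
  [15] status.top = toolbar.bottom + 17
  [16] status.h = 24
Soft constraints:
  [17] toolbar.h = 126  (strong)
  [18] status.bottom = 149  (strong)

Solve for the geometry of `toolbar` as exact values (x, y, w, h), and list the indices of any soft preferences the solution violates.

toolbar = (x=147, y=34, w=152, h=74)
violated soft preferences: 17

1. toolbar.x = 147  [toolbar.left = card.right + 17]
2. toolbar.y = 34  [card.top = toolbar.top]
3. toolbar.w = 152  [sidebar.right = toolbar.right + 17]
4. toolbar.h = 74  [status.top = toolbar.bottom + 17]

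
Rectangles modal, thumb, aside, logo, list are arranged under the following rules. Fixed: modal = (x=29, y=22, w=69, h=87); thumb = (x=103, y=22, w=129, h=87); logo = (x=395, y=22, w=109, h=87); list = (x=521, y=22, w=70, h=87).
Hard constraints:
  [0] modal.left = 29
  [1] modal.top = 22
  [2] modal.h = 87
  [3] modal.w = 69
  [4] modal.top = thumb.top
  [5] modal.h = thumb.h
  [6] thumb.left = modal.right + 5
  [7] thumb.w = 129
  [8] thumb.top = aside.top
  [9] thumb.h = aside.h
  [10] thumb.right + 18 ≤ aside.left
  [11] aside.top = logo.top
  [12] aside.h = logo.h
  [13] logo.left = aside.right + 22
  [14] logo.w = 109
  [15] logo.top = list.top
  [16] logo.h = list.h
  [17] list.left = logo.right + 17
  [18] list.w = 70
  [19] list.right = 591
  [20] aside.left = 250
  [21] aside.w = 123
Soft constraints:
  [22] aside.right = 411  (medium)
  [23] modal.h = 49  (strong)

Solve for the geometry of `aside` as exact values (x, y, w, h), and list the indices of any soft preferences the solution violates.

aside = (x=250, y=22, w=123, h=87)
violated soft preferences: 22, 23

1. aside.y = 22  [thumb.top = aside.top]
2. aside.h = 87  [thumb.h = aside.h]
3. aside.x = 250  [aside.left = 250]
4. aside.w = 123  [aside.w = 123]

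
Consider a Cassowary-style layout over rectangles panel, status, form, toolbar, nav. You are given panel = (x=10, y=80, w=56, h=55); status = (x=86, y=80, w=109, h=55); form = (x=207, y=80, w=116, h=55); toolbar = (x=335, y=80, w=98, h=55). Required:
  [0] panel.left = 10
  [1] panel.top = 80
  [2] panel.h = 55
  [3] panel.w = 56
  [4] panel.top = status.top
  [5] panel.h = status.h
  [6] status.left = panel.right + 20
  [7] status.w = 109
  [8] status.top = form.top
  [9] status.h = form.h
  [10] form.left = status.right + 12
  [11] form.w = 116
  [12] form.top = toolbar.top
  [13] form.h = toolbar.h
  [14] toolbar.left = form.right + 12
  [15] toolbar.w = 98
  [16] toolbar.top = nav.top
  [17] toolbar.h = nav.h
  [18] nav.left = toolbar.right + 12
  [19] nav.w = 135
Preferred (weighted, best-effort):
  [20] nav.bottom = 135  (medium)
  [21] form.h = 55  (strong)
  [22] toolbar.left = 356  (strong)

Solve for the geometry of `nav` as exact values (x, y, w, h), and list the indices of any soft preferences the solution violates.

1. nav.y = 80  [toolbar.top = nav.top]
2. nav.h = 55  [toolbar.h = nav.h]
3. nav.x = 445  [nav.left = toolbar.right + 12]
4. nav.w = 135  [nav.w = 135]

nav = (x=445, y=80, w=135, h=55)
violated soft preferences: 22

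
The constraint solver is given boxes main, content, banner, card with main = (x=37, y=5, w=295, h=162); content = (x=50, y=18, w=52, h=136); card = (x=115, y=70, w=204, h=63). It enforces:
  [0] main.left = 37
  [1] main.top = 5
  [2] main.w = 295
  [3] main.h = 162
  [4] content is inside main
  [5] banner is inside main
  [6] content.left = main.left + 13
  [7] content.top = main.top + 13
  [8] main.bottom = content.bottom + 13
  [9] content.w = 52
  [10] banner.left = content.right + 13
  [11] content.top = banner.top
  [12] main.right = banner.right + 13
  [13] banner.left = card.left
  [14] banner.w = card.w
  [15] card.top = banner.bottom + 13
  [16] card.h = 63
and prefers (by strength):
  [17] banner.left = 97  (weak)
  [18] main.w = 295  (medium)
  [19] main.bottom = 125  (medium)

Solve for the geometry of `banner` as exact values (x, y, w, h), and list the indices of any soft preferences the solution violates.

banner = (x=115, y=18, w=204, h=39)
violated soft preferences: 17, 19

1. banner.x = 115  [banner.left = content.right + 13]
2. banner.y = 18  [content.top = banner.top]
3. banner.w = 204  [main.right = banner.right + 13]
4. banner.h = 39  [card.top = banner.bottom + 13]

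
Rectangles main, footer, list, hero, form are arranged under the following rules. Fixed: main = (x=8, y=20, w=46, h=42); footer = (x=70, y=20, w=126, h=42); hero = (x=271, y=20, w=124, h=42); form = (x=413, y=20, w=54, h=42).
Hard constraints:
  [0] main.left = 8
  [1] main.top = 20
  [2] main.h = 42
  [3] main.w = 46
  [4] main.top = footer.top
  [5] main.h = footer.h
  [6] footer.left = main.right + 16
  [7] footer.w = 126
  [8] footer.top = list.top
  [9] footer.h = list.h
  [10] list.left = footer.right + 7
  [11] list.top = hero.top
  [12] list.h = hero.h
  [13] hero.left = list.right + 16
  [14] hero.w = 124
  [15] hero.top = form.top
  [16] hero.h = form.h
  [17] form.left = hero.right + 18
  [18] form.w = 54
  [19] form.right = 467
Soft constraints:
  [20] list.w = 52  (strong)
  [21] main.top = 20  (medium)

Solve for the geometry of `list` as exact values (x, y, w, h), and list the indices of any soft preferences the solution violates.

list = (x=203, y=20, w=52, h=42)
violated soft preferences: none

1. list.y = 20  [footer.top = list.top]
2. list.h = 42  [footer.h = list.h]
3. list.x = 203  [list.left = footer.right + 7]
4. list.w = 52  [hero.left = list.right + 16]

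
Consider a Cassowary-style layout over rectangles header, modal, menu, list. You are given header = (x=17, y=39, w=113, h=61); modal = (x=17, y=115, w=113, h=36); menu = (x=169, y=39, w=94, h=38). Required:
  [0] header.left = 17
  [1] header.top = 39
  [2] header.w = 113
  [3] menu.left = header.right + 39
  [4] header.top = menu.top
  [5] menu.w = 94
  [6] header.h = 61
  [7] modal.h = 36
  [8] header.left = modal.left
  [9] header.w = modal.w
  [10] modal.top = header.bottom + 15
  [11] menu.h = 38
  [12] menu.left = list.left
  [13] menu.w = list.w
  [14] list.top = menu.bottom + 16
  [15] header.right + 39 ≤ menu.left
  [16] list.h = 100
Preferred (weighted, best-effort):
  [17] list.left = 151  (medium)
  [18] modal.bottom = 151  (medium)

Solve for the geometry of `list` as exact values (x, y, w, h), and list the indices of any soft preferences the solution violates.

1. list.x = 169  [menu.left = list.left]
2. list.w = 94  [menu.w = list.w]
3. list.y = 93  [list.top = menu.bottom + 16]
4. list.h = 100  [list.h = 100]

list = (x=169, y=93, w=94, h=100)
violated soft preferences: 17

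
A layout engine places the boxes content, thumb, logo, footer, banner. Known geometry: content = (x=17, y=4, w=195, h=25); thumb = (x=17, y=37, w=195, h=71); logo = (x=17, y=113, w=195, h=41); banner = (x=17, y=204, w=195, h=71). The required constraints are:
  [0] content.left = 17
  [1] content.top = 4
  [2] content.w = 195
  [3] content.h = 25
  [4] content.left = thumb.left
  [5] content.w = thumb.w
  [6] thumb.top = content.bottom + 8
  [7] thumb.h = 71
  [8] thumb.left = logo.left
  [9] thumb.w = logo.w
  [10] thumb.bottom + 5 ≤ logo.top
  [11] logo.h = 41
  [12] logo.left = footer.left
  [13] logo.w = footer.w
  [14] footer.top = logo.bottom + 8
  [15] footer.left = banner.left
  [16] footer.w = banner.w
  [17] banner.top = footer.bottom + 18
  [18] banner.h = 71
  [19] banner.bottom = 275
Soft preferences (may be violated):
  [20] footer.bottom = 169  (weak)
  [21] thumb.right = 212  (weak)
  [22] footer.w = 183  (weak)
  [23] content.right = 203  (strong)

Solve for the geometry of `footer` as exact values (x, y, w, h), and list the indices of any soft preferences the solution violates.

1. footer.x = 17  [logo.left = footer.left]
2. footer.w = 195  [logo.w = footer.w]
3. footer.y = 162  [footer.top = logo.bottom + 8]
4. footer.h = 24  [banner.top = footer.bottom + 18]

footer = (x=17, y=162, w=195, h=24)
violated soft preferences: 20, 22, 23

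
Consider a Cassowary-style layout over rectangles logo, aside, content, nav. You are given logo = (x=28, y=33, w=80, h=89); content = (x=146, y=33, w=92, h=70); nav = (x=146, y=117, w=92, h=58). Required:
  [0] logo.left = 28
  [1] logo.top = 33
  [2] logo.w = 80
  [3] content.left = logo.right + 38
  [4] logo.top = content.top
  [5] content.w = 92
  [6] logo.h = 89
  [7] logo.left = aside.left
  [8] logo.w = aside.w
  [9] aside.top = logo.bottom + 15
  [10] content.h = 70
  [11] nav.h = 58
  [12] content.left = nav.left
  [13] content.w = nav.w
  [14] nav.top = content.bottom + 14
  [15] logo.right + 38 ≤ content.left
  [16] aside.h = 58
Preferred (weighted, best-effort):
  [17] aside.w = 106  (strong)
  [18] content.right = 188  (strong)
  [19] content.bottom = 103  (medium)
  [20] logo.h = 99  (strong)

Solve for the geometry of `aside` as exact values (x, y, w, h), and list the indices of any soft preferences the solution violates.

aside = (x=28, y=137, w=80, h=58)
violated soft preferences: 17, 18, 20

1. aside.x = 28  [logo.left = aside.left]
2. aside.w = 80  [logo.w = aside.w]
3. aside.y = 137  [aside.top = logo.bottom + 15]
4. aside.h = 58  [aside.h = 58]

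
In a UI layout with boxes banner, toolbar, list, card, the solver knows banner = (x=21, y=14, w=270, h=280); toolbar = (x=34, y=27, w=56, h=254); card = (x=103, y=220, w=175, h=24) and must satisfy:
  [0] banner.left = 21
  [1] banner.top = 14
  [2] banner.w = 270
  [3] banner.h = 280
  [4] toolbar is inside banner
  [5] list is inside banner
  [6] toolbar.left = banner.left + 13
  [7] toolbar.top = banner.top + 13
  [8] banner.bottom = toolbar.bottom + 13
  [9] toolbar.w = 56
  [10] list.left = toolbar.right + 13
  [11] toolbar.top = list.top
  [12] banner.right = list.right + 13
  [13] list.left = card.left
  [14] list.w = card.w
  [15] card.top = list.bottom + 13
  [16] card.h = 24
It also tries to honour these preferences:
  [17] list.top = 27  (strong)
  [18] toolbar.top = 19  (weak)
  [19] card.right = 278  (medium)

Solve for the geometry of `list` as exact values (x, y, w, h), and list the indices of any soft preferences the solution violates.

list = (x=103, y=27, w=175, h=180)
violated soft preferences: 18

1. list.x = 103  [list.left = toolbar.right + 13]
2. list.y = 27  [toolbar.top = list.top]
3. list.w = 175  [banner.right = list.right + 13]
4. list.h = 180  [card.top = list.bottom + 13]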